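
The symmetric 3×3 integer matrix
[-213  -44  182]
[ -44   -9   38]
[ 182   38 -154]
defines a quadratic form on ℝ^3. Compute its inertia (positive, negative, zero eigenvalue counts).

Answer: (1, 2, 0)

Derivation:
step 0: pivot -213 → sign −
step 1: pivot 19/213 → sign +
step 2: pivot -6/19 → sign −
signature = (1, 2, 0)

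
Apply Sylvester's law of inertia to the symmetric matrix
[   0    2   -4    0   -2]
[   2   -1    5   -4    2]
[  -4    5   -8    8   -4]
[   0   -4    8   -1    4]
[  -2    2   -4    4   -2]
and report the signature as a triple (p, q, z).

step 0: pivot -1 → sign −
step 1: pivot 4 → sign +
step 2: pivot 8 → sign +
step 3: pivot -1 → sign −
step 4: pivot -1/8 → sign −
signature = (2, 3, 0)

Answer: (2, 3, 0)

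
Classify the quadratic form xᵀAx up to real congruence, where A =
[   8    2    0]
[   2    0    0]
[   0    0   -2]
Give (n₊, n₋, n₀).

Answer: (1, 2, 0)

Derivation:
step 0: pivot 8 → sign +
step 1: pivot -1/2 → sign −
step 2: pivot -2 → sign −
signature = (1, 2, 0)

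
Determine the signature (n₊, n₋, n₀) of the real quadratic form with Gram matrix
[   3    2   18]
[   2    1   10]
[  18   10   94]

step 0: pivot 3 → sign +
step 1: pivot -1/3 → sign −
step 2: pivot -2 → sign −
signature = (1, 2, 0)

Answer: (1, 2, 0)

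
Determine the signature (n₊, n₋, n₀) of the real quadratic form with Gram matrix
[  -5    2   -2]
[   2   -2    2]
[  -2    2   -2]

step 0: pivot -5 → sign −
step 1: pivot -6/5 → sign −
step 2: row/col 2 already zero → sign 0
signature = (0, 2, 1)

Answer: (0, 2, 1)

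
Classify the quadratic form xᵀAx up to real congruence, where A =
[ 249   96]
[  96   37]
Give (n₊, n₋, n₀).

Answer: (1, 1, 0)

Derivation:
step 0: pivot 249 → sign +
step 1: pivot -1/83 → sign −
signature = (1, 1, 0)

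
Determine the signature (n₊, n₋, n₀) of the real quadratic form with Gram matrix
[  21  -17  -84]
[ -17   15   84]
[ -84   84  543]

Answer: (3, 0, 0)

Derivation:
step 0: pivot 21 → sign +
step 1: pivot 26/21 → sign +
step 2: pivot 3/13 → sign +
signature = (3, 0, 0)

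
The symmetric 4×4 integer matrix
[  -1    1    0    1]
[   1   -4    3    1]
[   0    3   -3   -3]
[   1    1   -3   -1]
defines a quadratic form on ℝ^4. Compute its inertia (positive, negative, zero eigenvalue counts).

Answer: (1, 3, 0)

Derivation:
step 0: pivot -1 → sign −
step 1: pivot -3 → sign −
step 2: pivot 4/3 → sign +
step 3: pivot -3/4 → sign −
signature = (1, 3, 0)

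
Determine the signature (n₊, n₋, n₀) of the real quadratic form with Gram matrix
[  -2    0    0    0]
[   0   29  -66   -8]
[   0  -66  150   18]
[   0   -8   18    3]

Answer: (2, 2, 0)

Derivation:
step 0: pivot -2 → sign −
step 1: pivot 29 → sign +
step 2: pivot -6/29 → sign −
step 3: pivot 1 → sign +
signature = (2, 2, 0)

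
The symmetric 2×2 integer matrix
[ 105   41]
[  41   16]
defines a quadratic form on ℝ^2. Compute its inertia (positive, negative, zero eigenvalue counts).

Answer: (1, 1, 0)

Derivation:
step 0: pivot 105 → sign +
step 1: pivot -1/105 → sign −
signature = (1, 1, 0)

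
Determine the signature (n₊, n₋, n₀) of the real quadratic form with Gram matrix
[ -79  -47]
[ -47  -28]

step 0: pivot -79 → sign −
step 1: pivot -3/79 → sign −
signature = (0, 2, 0)

Answer: (0, 2, 0)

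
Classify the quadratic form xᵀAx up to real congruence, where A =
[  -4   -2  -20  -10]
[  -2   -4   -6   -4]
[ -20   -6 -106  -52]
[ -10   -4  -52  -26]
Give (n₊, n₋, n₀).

step 0: pivot -4 → sign −
step 1: pivot -3 → sign −
step 2: pivot -2/3 → sign −
step 3: row/col 3 already zero → sign 0
signature = (0, 3, 1)

Answer: (0, 3, 1)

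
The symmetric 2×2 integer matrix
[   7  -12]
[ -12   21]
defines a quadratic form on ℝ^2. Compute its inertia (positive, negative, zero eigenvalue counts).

Answer: (2, 0, 0)

Derivation:
step 0: pivot 7 → sign +
step 1: pivot 3/7 → sign +
signature = (2, 0, 0)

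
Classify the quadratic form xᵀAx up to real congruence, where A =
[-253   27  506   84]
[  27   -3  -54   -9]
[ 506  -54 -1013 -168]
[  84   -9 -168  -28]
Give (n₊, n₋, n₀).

step 0: pivot -253 → sign −
step 1: pivot -30/253 → sign −
step 2: pivot -1 → sign −
step 3: pivot -1/10 → sign −
signature = (0, 4, 0)

Answer: (0, 4, 0)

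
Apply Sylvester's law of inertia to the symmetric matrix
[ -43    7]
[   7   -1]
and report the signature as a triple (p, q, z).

Answer: (1, 1, 0)

Derivation:
step 0: pivot -43 → sign −
step 1: pivot 6/43 → sign +
signature = (1, 1, 0)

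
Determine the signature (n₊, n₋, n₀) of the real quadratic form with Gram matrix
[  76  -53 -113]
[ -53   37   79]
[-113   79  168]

Answer: (2, 1, 0)

Derivation:
step 0: pivot 76 → sign +
step 1: pivot 3/76 → sign +
step 2: pivot -1 → sign −
signature = (2, 1, 0)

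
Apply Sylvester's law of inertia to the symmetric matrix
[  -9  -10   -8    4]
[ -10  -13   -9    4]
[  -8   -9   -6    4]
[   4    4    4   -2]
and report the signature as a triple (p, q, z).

step 0: pivot -9 → sign −
step 1: pivot -17/9 → sign −
step 2: pivot 19/17 → sign +
step 3: pivot -6/19 → sign −
signature = (1, 3, 0)

Answer: (1, 3, 0)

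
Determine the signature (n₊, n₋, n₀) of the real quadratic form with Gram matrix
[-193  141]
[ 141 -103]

step 0: pivot -193 → sign −
step 1: pivot 2/193 → sign +
signature = (1, 1, 0)

Answer: (1, 1, 0)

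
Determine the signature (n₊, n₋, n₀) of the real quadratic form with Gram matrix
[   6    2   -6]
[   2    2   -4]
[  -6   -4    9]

Answer: (2, 0, 1)

Derivation:
step 0: pivot 6 → sign +
step 1: pivot 4/3 → sign +
step 2: row/col 2 already zero → sign 0
signature = (2, 0, 1)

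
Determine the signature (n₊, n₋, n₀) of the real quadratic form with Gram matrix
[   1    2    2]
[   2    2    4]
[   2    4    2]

step 0: pivot 1 → sign +
step 1: pivot -2 → sign −
step 2: pivot -2 → sign −
signature = (1, 2, 0)

Answer: (1, 2, 0)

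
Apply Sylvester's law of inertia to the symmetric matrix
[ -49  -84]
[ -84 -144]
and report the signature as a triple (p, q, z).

Answer: (0, 1, 1)

Derivation:
step 0: pivot -49 → sign −
step 1: row/col 1 already zero → sign 0
signature = (0, 1, 1)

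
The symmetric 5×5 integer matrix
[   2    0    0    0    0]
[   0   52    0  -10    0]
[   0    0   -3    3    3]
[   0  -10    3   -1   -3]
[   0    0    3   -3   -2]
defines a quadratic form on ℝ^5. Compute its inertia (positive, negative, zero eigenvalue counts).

step 0: pivot 2 → sign +
step 1: pivot 52 → sign +
step 2: pivot -3 → sign −
step 3: pivot 1/13 → sign +
step 4: pivot 1 → sign +
signature = (4, 1, 0)

Answer: (4, 1, 0)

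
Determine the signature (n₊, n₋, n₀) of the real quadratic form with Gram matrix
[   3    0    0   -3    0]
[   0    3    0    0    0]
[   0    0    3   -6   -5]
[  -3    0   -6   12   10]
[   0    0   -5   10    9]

Answer: (4, 1, 0)

Derivation:
step 0: pivot 3 → sign +
step 1: pivot 3 → sign +
step 2: pivot 3 → sign +
step 3: pivot -3 → sign −
step 4: pivot 2/3 → sign +
signature = (4, 1, 0)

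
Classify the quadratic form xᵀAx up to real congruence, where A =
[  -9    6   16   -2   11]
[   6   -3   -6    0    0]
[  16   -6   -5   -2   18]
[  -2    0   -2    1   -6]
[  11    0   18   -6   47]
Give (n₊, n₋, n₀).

step 0: pivot -9 → sign −
step 1: pivot 1 → sign +
step 2: pivot 5/3 → sign +
step 3: pivot -3/5 → sign −
step 4: row/col 4 already zero → sign 0
signature = (2, 2, 1)

Answer: (2, 2, 1)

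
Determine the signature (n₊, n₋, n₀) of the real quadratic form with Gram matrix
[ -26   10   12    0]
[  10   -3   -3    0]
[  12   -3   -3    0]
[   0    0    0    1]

step 0: pivot -26 → sign −
step 1: pivot 11/13 → sign +
step 2: pivot -6/11 → sign −
step 3: pivot 1 → sign +
signature = (2, 2, 0)

Answer: (2, 2, 0)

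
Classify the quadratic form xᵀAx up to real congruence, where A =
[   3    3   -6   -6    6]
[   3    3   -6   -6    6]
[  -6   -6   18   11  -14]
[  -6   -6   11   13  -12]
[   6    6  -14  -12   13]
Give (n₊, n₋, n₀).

step 0: pivot 3 → sign +
step 1: pivot 6 → sign +
step 2: pivot 5/6 → sign +
step 3: pivot 1/5 → sign +
step 4: row/col 4 already zero → sign 0
signature = (4, 0, 1)

Answer: (4, 0, 1)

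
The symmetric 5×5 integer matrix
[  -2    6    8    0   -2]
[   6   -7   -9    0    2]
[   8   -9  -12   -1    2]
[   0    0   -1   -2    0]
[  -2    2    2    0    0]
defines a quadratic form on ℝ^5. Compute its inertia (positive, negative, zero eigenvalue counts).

step 0: pivot -2 → sign −
step 1: pivot 11 → sign +
step 2: pivot -5/11 → sign −
step 3: pivot 1/5 → sign +
step 4: pivot -6 → sign −
signature = (2, 3, 0)

Answer: (2, 3, 0)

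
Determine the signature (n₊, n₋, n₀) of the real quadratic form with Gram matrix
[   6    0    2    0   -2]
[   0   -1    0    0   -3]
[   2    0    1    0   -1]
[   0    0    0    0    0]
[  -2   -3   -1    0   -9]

Answer: (2, 2, 1)

Derivation:
step 0: pivot 6 → sign +
step 1: pivot -1 → sign −
step 2: pivot 1/3 → sign +
step 3: pivot -1 → sign −
step 4: row/col 4 already zero → sign 0
signature = (2, 2, 1)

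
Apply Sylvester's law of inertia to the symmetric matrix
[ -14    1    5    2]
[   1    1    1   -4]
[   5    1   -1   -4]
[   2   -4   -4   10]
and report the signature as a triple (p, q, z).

Answer: (1, 3, 0)

Derivation:
step 0: pivot -14 → sign −
step 1: pivot 15/14 → sign +
step 2: pivot -14/15 → sign −
step 3: pivot -6/7 → sign −
signature = (1, 3, 0)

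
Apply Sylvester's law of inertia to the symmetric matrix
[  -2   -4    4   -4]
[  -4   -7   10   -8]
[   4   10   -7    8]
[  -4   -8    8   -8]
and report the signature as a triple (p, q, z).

step 0: pivot -2 → sign −
step 1: pivot 1 → sign +
step 2: pivot -3 → sign −
step 3: row/col 3 already zero → sign 0
signature = (1, 2, 1)

Answer: (1, 2, 1)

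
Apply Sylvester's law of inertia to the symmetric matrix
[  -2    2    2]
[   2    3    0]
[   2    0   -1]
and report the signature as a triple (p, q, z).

step 0: pivot -2 → sign −
step 1: pivot 5 → sign +
step 2: pivot 1/5 → sign +
signature = (2, 1, 0)

Answer: (2, 1, 0)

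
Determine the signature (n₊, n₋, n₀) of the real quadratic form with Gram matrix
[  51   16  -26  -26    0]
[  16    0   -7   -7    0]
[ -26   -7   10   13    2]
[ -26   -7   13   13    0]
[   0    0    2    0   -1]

Answer: (3, 2, 0)

Derivation:
step 0: pivot 51 → sign +
step 1: pivot -256/51 → sign −
step 2: pivot -765/256 → sign −
step 3: pivot 1/85 → sign +
step 4: pivot 1/3 → sign +
signature = (3, 2, 0)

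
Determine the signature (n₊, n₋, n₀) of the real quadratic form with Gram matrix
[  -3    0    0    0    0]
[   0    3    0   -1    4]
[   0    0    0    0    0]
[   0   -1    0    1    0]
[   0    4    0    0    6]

Answer: (2, 2, 1)

Derivation:
step 0: pivot -3 → sign −
step 1: pivot 3 → sign +
step 2: pivot 2/3 → sign +
step 3: pivot -2 → sign −
step 4: row/col 4 already zero → sign 0
signature = (2, 2, 1)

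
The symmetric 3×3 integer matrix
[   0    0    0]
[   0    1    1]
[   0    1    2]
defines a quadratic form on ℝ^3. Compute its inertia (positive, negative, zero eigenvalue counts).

step 0: pivot 1 → sign +
step 1: pivot 1 → sign +
step 2: row/col 2 already zero → sign 0
signature = (2, 0, 1)

Answer: (2, 0, 1)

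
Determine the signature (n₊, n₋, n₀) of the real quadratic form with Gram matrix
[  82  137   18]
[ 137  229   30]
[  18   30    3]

step 0: pivot 82 → sign +
step 1: pivot 9/82 → sign +
step 2: pivot -1 → sign −
signature = (2, 1, 0)

Answer: (2, 1, 0)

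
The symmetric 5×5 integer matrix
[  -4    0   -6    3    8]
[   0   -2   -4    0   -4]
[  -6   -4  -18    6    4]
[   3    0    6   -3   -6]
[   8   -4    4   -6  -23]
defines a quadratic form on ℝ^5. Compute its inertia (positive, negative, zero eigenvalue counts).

step 0: pivot -4 → sign −
step 1: pivot -2 → sign −
step 2: pivot -1 → sign −
step 3: pivot 3/2 → sign +
step 4: pivot 1 → sign +
signature = (2, 3, 0)

Answer: (2, 3, 0)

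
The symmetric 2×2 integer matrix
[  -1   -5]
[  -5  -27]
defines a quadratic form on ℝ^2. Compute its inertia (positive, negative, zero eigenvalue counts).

step 0: pivot -1 → sign −
step 1: pivot -2 → sign −
signature = (0, 2, 0)

Answer: (0, 2, 0)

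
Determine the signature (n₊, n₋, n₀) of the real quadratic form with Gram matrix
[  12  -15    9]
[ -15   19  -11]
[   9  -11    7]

Answer: (2, 0, 1)

Derivation:
step 0: pivot 12 → sign +
step 1: pivot 1/4 → sign +
step 2: row/col 2 already zero → sign 0
signature = (2, 0, 1)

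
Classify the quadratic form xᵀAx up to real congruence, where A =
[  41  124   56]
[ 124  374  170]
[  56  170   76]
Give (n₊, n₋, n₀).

step 0: pivot 41 → sign +
step 1: pivot -42/41 → sign −
step 2: pivot -2/21 → sign −
signature = (1, 2, 0)

Answer: (1, 2, 0)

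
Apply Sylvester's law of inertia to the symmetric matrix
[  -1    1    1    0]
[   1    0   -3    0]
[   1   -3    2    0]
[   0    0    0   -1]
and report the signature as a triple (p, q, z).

step 0: pivot -1 → sign −
step 1: pivot 1 → sign +
step 2: pivot -1 → sign −
step 3: pivot -1 → sign −
signature = (1, 3, 0)

Answer: (1, 3, 0)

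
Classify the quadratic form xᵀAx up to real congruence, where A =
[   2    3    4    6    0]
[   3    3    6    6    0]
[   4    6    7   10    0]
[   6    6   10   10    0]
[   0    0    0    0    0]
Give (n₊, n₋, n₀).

step 0: pivot 2 → sign +
step 1: pivot -3/2 → sign −
step 2: pivot -1 → sign −
step 3: pivot 2 → sign +
step 4: row/col 4 already zero → sign 0
signature = (2, 2, 1)

Answer: (2, 2, 1)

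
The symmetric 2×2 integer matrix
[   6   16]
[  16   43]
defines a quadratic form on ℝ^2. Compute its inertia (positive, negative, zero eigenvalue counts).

Answer: (2, 0, 0)

Derivation:
step 0: pivot 6 → sign +
step 1: pivot 1/3 → sign +
signature = (2, 0, 0)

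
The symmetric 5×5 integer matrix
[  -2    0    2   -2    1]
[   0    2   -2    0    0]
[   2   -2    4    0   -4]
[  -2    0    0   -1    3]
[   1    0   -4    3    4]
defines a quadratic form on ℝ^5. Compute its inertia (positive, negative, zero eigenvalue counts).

step 0: pivot -2 → sign −
step 1: pivot 2 → sign +
step 2: pivot 4 → sign +
step 3: pivot 9/4 → sign +
step 4: pivot -1/9 → sign −
signature = (3, 2, 0)

Answer: (3, 2, 0)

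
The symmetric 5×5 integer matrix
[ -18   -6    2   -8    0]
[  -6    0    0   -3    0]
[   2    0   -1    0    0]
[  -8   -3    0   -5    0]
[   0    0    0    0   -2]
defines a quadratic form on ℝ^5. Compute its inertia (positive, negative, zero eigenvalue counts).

Answer: (1, 4, 0)

Derivation:
step 0: pivot -18 → sign −
step 1: pivot 2 → sign +
step 2: pivot -1 → sign −
step 3: pivot -1/2 → sign −
step 4: pivot -2 → sign −
signature = (1, 4, 0)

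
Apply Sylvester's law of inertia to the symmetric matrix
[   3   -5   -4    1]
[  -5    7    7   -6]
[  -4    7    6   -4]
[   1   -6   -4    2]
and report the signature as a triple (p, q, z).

Answer: (2, 2, 0)

Derivation:
step 0: pivot 3 → sign +
step 1: pivot -4/3 → sign −
step 2: pivot 3/4 → sign +
step 3: pivot -3 → sign −
signature = (2, 2, 0)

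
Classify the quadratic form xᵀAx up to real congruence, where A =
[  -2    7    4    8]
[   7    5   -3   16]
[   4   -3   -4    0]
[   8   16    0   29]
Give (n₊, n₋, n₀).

step 0: pivot -2 → sign −
step 1: pivot 59/2 → sign +
step 2: pivot -6/59 → sign −
step 3: pivot -3 → sign −
signature = (1, 3, 0)

Answer: (1, 3, 0)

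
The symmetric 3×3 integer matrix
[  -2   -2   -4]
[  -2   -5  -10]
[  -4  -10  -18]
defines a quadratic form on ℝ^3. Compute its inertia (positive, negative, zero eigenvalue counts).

step 0: pivot -2 → sign −
step 1: pivot -3 → sign −
step 2: pivot 2 → sign +
signature = (1, 2, 0)

Answer: (1, 2, 0)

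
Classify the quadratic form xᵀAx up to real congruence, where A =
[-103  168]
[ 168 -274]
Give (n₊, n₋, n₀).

step 0: pivot -103 → sign −
step 1: pivot 2/103 → sign +
signature = (1, 1, 0)

Answer: (1, 1, 0)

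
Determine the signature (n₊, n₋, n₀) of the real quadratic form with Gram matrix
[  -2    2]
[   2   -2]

Answer: (0, 1, 1)

Derivation:
step 0: pivot -2 → sign −
step 1: row/col 1 already zero → sign 0
signature = (0, 1, 1)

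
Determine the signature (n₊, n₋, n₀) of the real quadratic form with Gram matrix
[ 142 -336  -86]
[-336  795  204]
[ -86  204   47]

step 0: pivot 142 → sign +
step 1: pivot -3/71 → sign −
step 2: pivot 1 → sign +
signature = (2, 1, 0)

Answer: (2, 1, 0)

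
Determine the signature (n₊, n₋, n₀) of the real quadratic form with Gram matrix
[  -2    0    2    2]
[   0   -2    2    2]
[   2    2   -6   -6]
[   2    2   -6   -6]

Answer: (0, 3, 1)

Derivation:
step 0: pivot -2 → sign −
step 1: pivot -2 → sign −
step 2: pivot -2 → sign −
step 3: row/col 3 already zero → sign 0
signature = (0, 3, 1)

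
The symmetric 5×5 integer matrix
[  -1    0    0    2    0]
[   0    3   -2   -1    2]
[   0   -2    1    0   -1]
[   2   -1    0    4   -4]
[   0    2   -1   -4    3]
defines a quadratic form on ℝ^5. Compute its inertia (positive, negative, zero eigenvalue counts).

step 0: pivot -1 → sign −
step 1: pivot 3 → sign +
step 2: pivot -1/3 → sign −
step 3: pivot 9 → sign +
step 4: pivot 2/9 → sign +
signature = (3, 2, 0)

Answer: (3, 2, 0)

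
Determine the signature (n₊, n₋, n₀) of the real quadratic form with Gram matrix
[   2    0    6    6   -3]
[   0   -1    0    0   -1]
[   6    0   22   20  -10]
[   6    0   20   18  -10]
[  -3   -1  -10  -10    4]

step 0: pivot 2 → sign +
step 1: pivot -1 → sign −
step 2: pivot 4 → sign +
step 3: pivot -1 → sign −
step 4: pivot 1/2 → sign +
signature = (3, 2, 0)

Answer: (3, 2, 0)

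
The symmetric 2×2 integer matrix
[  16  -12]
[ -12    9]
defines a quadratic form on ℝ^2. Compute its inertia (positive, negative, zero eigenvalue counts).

step 0: pivot 16 → sign +
step 1: row/col 1 already zero → sign 0
signature = (1, 0, 1)

Answer: (1, 0, 1)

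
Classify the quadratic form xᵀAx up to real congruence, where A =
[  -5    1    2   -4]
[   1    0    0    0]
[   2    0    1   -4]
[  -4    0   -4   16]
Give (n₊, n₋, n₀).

Answer: (2, 1, 1)

Derivation:
step 0: pivot -5 → sign −
step 1: pivot 1/5 → sign +
step 2: pivot 1 → sign +
step 3: row/col 3 already zero → sign 0
signature = (2, 1, 1)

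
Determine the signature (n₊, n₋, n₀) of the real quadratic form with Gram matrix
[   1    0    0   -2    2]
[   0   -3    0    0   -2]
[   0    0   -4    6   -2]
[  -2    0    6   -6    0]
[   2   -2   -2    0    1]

step 0: pivot 1 → sign +
step 1: pivot -3 → sign −
step 2: pivot -4 → sign −
step 3: pivot -1 → sign −
step 4: pivot 1/3 → sign +
signature = (2, 3, 0)

Answer: (2, 3, 0)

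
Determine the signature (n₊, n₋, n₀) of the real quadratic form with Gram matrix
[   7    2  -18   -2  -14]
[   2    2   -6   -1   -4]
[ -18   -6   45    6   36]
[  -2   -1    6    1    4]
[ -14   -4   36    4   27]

step 0: pivot 7 → sign +
step 1: pivot 10/7 → sign +
step 2: pivot -9/5 → sign −
step 3: pivot 1/2 → sign +
step 4: pivot -1 → sign −
signature = (3, 2, 0)

Answer: (3, 2, 0)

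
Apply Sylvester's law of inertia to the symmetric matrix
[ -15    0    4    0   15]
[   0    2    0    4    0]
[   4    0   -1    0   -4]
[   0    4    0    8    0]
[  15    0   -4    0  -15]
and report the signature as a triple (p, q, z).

Answer: (2, 1, 2)

Derivation:
step 0: pivot -15 → sign −
step 1: pivot 2 → sign +
step 2: pivot 1/15 → sign +
step 3: row/col 3 already zero → sign 0
step 4: row/col 4 already zero → sign 0
signature = (2, 1, 2)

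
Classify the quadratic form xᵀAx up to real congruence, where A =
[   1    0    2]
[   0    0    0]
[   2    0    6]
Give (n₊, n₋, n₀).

step 0: pivot 1 → sign +
step 1: pivot 2 → sign +
step 2: row/col 2 already zero → sign 0
signature = (2, 0, 1)

Answer: (2, 0, 1)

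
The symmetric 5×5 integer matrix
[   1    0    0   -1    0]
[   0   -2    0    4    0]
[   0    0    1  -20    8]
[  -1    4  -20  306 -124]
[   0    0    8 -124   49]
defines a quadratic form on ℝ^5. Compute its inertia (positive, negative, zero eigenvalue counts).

Answer: (2, 3, 0)

Derivation:
step 0: pivot 1 → sign +
step 1: pivot -2 → sign −
step 2: pivot 1 → sign +
step 3: pivot -87 → sign −
step 4: pivot -3/29 → sign −
signature = (2, 3, 0)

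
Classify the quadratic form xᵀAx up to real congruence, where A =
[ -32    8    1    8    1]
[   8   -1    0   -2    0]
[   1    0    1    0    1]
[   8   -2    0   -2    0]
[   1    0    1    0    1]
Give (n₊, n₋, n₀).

Answer: (2, 2, 1)

Derivation:
step 0: pivot -32 → sign −
step 1: pivot 1 → sign +
step 2: pivot 31/32 → sign +
step 3: pivot -2/31 → sign −
step 4: row/col 4 already zero → sign 0
signature = (2, 2, 1)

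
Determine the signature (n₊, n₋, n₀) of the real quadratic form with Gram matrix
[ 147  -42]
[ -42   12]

step 0: pivot 147 → sign +
step 1: row/col 1 already zero → sign 0
signature = (1, 0, 1)

Answer: (1, 0, 1)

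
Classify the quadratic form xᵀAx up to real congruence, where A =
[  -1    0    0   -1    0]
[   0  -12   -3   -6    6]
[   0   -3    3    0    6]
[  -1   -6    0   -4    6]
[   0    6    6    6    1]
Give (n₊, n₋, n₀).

step 0: pivot -1 → sign −
step 1: pivot -12 → sign −
step 2: pivot 15/4 → sign +
step 3: pivot -3/5 → sign −
step 4: pivot 1 → sign +
signature = (2, 3, 0)

Answer: (2, 3, 0)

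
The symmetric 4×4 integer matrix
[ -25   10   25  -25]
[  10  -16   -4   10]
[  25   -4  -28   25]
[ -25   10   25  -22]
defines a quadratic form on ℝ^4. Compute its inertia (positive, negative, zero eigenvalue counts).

step 0: pivot -25 → sign −
step 1: pivot -12 → sign −
step 2: pivot 3 → sign +
step 3: row/col 3 already zero → sign 0
signature = (1, 2, 1)

Answer: (1, 2, 1)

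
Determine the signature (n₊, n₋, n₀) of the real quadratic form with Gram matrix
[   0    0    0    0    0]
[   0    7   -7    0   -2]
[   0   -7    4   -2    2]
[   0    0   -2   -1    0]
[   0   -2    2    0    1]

step 0: pivot 7 → sign +
step 1: pivot -3 → sign −
step 2: pivot 1/3 → sign +
step 3: pivot 3/7 → sign +
step 4: row/col 4 already zero → sign 0
signature = (3, 1, 1)

Answer: (3, 1, 1)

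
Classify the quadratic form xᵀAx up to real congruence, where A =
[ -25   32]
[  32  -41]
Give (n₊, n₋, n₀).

step 0: pivot -25 → sign −
step 1: pivot -1/25 → sign −
signature = (0, 2, 0)

Answer: (0, 2, 0)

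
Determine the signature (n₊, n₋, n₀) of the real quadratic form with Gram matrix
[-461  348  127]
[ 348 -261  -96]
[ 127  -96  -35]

step 0: pivot -461 → sign −
step 1: pivot 783/461 → sign +
step 2: pivot -2/87 → sign −
signature = (1, 2, 0)

Answer: (1, 2, 0)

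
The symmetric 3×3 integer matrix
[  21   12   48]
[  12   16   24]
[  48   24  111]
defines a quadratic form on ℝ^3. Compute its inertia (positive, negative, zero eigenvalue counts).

Answer: (2, 0, 1)

Derivation:
step 0: pivot 21 → sign +
step 1: pivot 64/7 → sign +
step 2: row/col 2 already zero → sign 0
signature = (2, 0, 1)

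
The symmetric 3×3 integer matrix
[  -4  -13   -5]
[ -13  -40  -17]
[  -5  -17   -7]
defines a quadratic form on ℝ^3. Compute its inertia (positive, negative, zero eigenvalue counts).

Answer: (1, 2, 0)

Derivation:
step 0: pivot -4 → sign −
step 1: pivot 9/4 → sign +
step 2: pivot -1 → sign −
signature = (1, 2, 0)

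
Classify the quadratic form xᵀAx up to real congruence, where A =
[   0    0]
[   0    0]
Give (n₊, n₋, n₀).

step 0: row/col 0 already zero → sign 0
step 1: row/col 1 already zero → sign 0
signature = (0, 0, 2)

Answer: (0, 0, 2)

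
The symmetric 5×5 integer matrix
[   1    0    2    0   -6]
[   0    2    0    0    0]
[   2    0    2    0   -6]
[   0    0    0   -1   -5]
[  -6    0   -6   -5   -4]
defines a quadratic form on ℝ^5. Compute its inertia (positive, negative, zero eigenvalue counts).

Answer: (3, 2, 0)

Derivation:
step 0: pivot 1 → sign +
step 1: pivot 2 → sign +
step 2: pivot -2 → sign −
step 3: pivot -1 → sign −
step 4: pivot 3 → sign +
signature = (3, 2, 0)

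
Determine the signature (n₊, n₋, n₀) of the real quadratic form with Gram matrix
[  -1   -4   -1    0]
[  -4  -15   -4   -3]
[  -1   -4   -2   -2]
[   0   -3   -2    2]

Answer: (1, 3, 0)

Derivation:
step 0: pivot -1 → sign −
step 1: pivot 1 → sign +
step 2: pivot -1 → sign −
step 3: pivot -3 → sign −
signature = (1, 3, 0)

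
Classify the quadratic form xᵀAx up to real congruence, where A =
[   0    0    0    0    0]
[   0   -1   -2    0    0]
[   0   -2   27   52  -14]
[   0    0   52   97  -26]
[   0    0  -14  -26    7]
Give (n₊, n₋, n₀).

step 0: pivot -1 → sign −
step 1: pivot 31 → sign +
step 2: pivot 303/31 → sign +
step 3: pivot 3/101 → sign +
step 4: row/col 4 already zero → sign 0
signature = (3, 1, 1)

Answer: (3, 1, 1)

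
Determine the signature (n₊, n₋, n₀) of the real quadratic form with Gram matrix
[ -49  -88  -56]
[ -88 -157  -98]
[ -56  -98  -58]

step 0: pivot -49 → sign −
step 1: pivot 51/49 → sign +
step 2: pivot -6/17 → sign −
signature = (1, 2, 0)

Answer: (1, 2, 0)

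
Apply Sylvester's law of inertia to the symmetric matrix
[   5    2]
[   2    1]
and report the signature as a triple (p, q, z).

step 0: pivot 5 → sign +
step 1: pivot 1/5 → sign +
signature = (2, 0, 0)

Answer: (2, 0, 0)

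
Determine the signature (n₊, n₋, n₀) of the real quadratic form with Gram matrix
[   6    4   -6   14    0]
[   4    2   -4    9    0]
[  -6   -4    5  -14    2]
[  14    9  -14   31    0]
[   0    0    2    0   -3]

step 0: pivot 6 → sign +
step 1: pivot -2/3 → sign −
step 2: pivot -1 → sign −
step 3: pivot -3/2 → sign −
step 4: pivot 1 → sign +
signature = (2, 3, 0)

Answer: (2, 3, 0)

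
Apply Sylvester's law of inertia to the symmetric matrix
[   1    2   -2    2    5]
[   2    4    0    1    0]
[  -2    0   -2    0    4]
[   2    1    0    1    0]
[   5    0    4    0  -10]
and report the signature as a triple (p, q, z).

step 0: pivot 1 → sign +
step 1: pivot -6 → sign −
step 2: pivot 8/3 → sign +
step 3: pivot -3/8 → sign −
step 4: pivot -1 → sign −
signature = (2, 3, 0)

Answer: (2, 3, 0)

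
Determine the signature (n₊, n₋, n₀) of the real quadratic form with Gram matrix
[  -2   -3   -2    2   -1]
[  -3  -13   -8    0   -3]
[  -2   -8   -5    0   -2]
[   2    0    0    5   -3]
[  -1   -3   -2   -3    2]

step 0: pivot -2 → sign −
step 1: pivot -17/2 → sign −
step 2: pivot -1/17 → sign −
step 3: pivot 9 → sign +
step 4: pivot 2 → sign +
signature = (2, 3, 0)

Answer: (2, 3, 0)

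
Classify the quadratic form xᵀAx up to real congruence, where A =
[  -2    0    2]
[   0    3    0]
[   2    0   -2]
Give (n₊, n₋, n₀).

step 0: pivot -2 → sign −
step 1: pivot 3 → sign +
step 2: row/col 2 already zero → sign 0
signature = (1, 1, 1)

Answer: (1, 1, 1)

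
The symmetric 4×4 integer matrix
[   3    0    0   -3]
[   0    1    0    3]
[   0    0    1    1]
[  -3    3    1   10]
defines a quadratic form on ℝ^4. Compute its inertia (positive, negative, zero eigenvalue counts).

step 0: pivot 3 → sign +
step 1: pivot 1 → sign +
step 2: pivot 1 → sign +
step 3: pivot -3 → sign −
signature = (3, 1, 0)

Answer: (3, 1, 0)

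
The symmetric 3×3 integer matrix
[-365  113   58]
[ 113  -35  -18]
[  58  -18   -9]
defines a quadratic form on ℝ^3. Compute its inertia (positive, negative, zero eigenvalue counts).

step 0: pivot -365 → sign −
step 1: pivot -6/365 → sign −
step 2: pivot 1/3 → sign +
signature = (1, 2, 0)

Answer: (1, 2, 0)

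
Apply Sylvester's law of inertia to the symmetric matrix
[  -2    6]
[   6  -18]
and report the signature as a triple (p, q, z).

Answer: (0, 1, 1)

Derivation:
step 0: pivot -2 → sign −
step 1: row/col 1 already zero → sign 0
signature = (0, 1, 1)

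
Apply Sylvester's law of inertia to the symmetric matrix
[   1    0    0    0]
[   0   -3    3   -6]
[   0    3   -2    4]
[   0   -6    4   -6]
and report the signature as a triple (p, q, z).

Answer: (3, 1, 0)

Derivation:
step 0: pivot 1 → sign +
step 1: pivot -3 → sign −
step 2: pivot 1 → sign +
step 3: pivot 2 → sign +
signature = (3, 1, 0)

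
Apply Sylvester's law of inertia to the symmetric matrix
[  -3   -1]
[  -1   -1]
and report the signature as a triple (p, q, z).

Answer: (0, 2, 0)

Derivation:
step 0: pivot -3 → sign −
step 1: pivot -2/3 → sign −
signature = (0, 2, 0)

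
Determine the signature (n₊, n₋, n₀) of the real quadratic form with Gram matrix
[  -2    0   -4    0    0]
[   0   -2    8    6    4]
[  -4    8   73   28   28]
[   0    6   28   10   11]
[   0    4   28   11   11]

Answer: (3, 2, 0)

Derivation:
step 0: pivot -2 → sign −
step 1: pivot -2 → sign −
step 2: pivot 113 → sign +
step 3: pivot 460/113 → sign +
step 4: pivot 3/460 → sign +
signature = (3, 2, 0)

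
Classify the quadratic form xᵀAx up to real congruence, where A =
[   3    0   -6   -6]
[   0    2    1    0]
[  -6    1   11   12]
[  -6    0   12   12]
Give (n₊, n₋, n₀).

Answer: (2, 1, 1)

Derivation:
step 0: pivot 3 → sign +
step 1: pivot 2 → sign +
step 2: pivot -3/2 → sign −
step 3: row/col 3 already zero → sign 0
signature = (2, 1, 1)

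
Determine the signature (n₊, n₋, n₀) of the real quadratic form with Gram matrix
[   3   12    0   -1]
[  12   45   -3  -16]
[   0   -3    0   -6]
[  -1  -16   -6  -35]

step 0: pivot 3 → sign +
step 1: pivot -3 → sign −
step 2: pivot 3 → sign +
step 3: pivot 2/3 → sign +
signature = (3, 1, 0)

Answer: (3, 1, 0)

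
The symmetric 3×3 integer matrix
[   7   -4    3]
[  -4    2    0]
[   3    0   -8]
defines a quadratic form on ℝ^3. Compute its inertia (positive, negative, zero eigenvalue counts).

step 0: pivot 7 → sign +
step 1: pivot -2/7 → sign −
step 2: pivot 1 → sign +
signature = (2, 1, 0)

Answer: (2, 1, 0)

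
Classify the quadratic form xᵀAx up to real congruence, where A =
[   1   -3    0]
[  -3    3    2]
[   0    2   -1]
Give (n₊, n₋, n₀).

Answer: (1, 2, 0)

Derivation:
step 0: pivot 1 → sign +
step 1: pivot -6 → sign −
step 2: pivot -1/3 → sign −
signature = (1, 2, 0)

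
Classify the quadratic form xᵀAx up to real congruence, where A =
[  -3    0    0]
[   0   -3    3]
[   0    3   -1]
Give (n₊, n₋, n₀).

step 0: pivot -3 → sign −
step 1: pivot -3 → sign −
step 2: pivot 2 → sign +
signature = (1, 2, 0)

Answer: (1, 2, 0)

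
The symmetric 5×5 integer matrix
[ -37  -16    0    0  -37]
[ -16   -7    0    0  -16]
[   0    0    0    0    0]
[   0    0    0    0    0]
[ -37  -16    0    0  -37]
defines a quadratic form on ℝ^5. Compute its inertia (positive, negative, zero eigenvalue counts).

Answer: (0, 2, 3)

Derivation:
step 0: pivot -37 → sign −
step 1: pivot -3/37 → sign −
step 2: row/col 2 already zero → sign 0
step 3: row/col 3 already zero → sign 0
step 4: row/col 4 already zero → sign 0
signature = (0, 2, 3)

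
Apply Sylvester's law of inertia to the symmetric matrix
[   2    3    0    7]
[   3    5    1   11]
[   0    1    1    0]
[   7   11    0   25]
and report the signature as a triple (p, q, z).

Answer: (3, 1, 0)

Derivation:
step 0: pivot 2 → sign +
step 1: pivot 1/2 → sign +
step 2: pivot -1 → sign −
step 3: pivot 1 → sign +
signature = (3, 1, 0)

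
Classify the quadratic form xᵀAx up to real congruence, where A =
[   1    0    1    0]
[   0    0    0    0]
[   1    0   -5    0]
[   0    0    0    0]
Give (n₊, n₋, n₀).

step 0: pivot 1 → sign +
step 1: pivot -6 → sign −
step 2: row/col 2 already zero → sign 0
step 3: row/col 3 already zero → sign 0
signature = (1, 1, 2)

Answer: (1, 1, 2)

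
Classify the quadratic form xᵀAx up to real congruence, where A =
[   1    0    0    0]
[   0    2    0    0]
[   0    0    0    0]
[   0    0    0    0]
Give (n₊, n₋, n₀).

step 0: pivot 1 → sign +
step 1: pivot 2 → sign +
step 2: row/col 2 already zero → sign 0
step 3: row/col 3 already zero → sign 0
signature = (2, 0, 2)

Answer: (2, 0, 2)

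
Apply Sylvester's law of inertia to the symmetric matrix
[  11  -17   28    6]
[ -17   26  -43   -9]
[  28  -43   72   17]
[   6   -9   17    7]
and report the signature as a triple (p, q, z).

Answer: (2, 1, 1)

Derivation:
step 0: pivot 11 → sign +
step 1: pivot -3/11 → sign −
step 2: pivot 1 → sign +
step 3: row/col 3 already zero → sign 0
signature = (2, 1, 1)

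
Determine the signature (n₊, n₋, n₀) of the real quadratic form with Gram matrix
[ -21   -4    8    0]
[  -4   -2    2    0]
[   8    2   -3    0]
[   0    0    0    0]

step 0: pivot -21 → sign −
step 1: pivot -26/21 → sign −
step 2: pivot 3/13 → sign +
step 3: row/col 3 already zero → sign 0
signature = (1, 2, 1)

Answer: (1, 2, 1)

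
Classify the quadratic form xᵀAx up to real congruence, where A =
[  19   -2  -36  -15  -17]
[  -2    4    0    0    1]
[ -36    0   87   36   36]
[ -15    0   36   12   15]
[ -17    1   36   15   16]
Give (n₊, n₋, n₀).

step 0: pivot 19 → sign +
step 1: pivot 72/19 → sign +
step 2: pivot 15 → sign +
step 3: pivot -29/10 → sign −
step 4: pivot 3/116 → sign +
signature = (4, 1, 0)

Answer: (4, 1, 0)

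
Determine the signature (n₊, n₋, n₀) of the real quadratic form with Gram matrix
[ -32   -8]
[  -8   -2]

Answer: (0, 1, 1)

Derivation:
step 0: pivot -32 → sign −
step 1: row/col 1 already zero → sign 0
signature = (0, 1, 1)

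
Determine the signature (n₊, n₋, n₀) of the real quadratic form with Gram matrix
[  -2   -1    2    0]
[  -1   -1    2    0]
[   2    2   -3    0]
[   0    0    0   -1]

Answer: (1, 3, 0)

Derivation:
step 0: pivot -2 → sign −
step 1: pivot -1/2 → sign −
step 2: pivot 1 → sign +
step 3: pivot -1 → sign −
signature = (1, 3, 0)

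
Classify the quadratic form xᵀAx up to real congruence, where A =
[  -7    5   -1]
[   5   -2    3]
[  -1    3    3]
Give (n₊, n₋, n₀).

step 0: pivot -7 → sign −
step 1: pivot 11/7 → sign +
step 2: pivot -2/11 → sign −
signature = (1, 2, 0)

Answer: (1, 2, 0)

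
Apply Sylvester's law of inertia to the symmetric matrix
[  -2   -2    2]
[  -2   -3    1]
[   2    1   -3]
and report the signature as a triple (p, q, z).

step 0: pivot -2 → sign −
step 1: pivot -1 → sign −
step 2: row/col 2 already zero → sign 0
signature = (0, 2, 1)

Answer: (0, 2, 1)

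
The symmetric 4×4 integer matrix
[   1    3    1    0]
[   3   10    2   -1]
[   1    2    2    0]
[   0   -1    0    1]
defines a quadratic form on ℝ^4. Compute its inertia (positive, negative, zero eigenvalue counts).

step 0: pivot 1 → sign +
step 1: pivot 1 → sign +
step 2: pivot -2 → sign −
step 3: pivot 1/2 → sign +
signature = (3, 1, 0)

Answer: (3, 1, 0)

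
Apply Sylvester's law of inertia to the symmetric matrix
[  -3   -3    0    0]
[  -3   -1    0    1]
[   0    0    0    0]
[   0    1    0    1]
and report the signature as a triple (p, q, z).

step 0: pivot -3 → sign −
step 1: pivot 2 → sign +
step 2: pivot 1/2 → sign +
step 3: row/col 3 already zero → sign 0
signature = (2, 1, 1)

Answer: (2, 1, 1)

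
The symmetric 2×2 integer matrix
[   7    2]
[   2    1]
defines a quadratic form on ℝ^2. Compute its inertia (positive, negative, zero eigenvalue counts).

step 0: pivot 7 → sign +
step 1: pivot 3/7 → sign +
signature = (2, 0, 0)

Answer: (2, 0, 0)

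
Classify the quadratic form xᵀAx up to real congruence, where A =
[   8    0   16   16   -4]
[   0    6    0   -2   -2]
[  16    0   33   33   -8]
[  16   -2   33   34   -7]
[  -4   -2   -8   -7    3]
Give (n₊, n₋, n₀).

step 0: pivot 8 → sign +
step 1: pivot 6 → sign +
step 2: pivot 1 → sign +
step 3: pivot 1/3 → sign +
step 4: row/col 4 already zero → sign 0
signature = (4, 0, 1)

Answer: (4, 0, 1)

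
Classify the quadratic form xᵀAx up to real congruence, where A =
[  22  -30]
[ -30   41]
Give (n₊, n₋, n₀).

step 0: pivot 22 → sign +
step 1: pivot 1/11 → sign +
signature = (2, 0, 0)

Answer: (2, 0, 0)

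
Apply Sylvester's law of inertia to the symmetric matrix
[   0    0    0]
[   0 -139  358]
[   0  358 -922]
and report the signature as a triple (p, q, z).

Answer: (1, 1, 1)

Derivation:
step 0: pivot -139 → sign −
step 1: pivot 6/139 → sign +
step 2: row/col 2 already zero → sign 0
signature = (1, 1, 1)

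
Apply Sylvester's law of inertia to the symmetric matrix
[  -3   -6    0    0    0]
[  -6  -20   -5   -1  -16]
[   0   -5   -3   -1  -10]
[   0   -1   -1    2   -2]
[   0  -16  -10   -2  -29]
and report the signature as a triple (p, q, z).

step 0: pivot -3 → sign −
step 1: pivot -8 → sign −
step 2: pivot 1/8 → sign +
step 3: pivot 1 → sign +
step 4: pivot 3 → sign +
signature = (3, 2, 0)

Answer: (3, 2, 0)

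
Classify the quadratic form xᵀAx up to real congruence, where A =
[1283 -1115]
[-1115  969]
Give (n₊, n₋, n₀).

step 0: pivot 1283 → sign +
step 1: pivot 2/1283 → sign +
signature = (2, 0, 0)

Answer: (2, 0, 0)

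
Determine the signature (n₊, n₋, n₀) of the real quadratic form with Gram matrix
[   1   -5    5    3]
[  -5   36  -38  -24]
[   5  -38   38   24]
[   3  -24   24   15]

Answer: (2, 2, 0)

Derivation:
step 0: pivot 1 → sign +
step 1: pivot 11 → sign +
step 2: pivot -26/11 → sign −
step 3: pivot -3/13 → sign −
signature = (2, 2, 0)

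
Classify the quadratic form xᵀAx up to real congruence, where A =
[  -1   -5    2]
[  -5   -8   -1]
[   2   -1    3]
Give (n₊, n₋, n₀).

Answer: (1, 2, 0)

Derivation:
step 0: pivot -1 → sign −
step 1: pivot 17 → sign +
step 2: pivot -2/17 → sign −
signature = (1, 2, 0)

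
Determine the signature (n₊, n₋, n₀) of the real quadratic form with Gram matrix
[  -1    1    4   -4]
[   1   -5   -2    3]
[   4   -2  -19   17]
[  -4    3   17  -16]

Answer: (1, 3, 0)

Derivation:
step 0: pivot -1 → sign −
step 1: pivot -4 → sign −
step 2: pivot -2 → sign −
step 3: pivot 3/8 → sign +
signature = (1, 3, 0)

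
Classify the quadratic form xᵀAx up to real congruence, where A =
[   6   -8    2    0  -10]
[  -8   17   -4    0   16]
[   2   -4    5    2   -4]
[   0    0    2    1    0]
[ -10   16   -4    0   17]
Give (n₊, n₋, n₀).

step 0: pivot 6 → sign +
step 1: pivot 19/3 → sign +
step 2: pivot 77/19 → sign +
step 3: pivot 1/77 → sign +
step 4: pivot -1 → sign −
signature = (4, 1, 0)

Answer: (4, 1, 0)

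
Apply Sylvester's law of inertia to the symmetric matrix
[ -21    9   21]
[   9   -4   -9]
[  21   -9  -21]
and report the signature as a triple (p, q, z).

step 0: pivot -21 → sign −
step 1: pivot -1/7 → sign −
step 2: row/col 2 already zero → sign 0
signature = (0, 2, 1)

Answer: (0, 2, 1)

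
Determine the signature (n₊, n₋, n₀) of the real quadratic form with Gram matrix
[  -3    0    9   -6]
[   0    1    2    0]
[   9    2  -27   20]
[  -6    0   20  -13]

step 0: pivot -3 → sign −
step 1: pivot 1 → sign +
step 2: pivot -4 → sign −
step 3: row/col 3 already zero → sign 0
signature = (1, 2, 1)

Answer: (1, 2, 1)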